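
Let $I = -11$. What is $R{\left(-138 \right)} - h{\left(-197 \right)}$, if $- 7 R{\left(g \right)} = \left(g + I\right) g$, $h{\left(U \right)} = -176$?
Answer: $- \frac{19330}{7} \approx -2761.4$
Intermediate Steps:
$R{\left(g \right)} = - \frac{g \left(-11 + g\right)}{7}$ ($R{\left(g \right)} = - \frac{\left(g - 11\right) g}{7} = - \frac{\left(-11 + g\right) g}{7} = - \frac{g \left(-11 + g\right)}{7}$)
$R{\left(-138 \right)} - h{\left(-197 \right)} = \frac{1}{7} \left(-138\right) \left(11 - -138\right) - -176 = \frac{1}{7} \left(-138\right) \left(11 + 138\right) + 176 = \frac{1}{7} \left(-138\right) 149 + 176 = - \frac{20562}{7} + 176 = - \frac{19330}{7}$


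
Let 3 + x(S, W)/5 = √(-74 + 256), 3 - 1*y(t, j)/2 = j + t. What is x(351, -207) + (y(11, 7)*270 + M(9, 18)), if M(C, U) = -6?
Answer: -8121 + 5*√182 ≈ -8053.5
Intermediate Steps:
y(t, j) = 6 - 2*j - 2*t (y(t, j) = 6 - 2*(j + t) = 6 + (-2*j - 2*t) = 6 - 2*j - 2*t)
x(S, W) = -15 + 5*√182 (x(S, W) = -15 + 5*√(-74 + 256) = -15 + 5*√182)
x(351, -207) + (y(11, 7)*270 + M(9, 18)) = (-15 + 5*√182) + ((6 - 2*7 - 2*11)*270 - 6) = (-15 + 5*√182) + ((6 - 14 - 22)*270 - 6) = (-15 + 5*√182) + (-30*270 - 6) = (-15 + 5*√182) + (-8100 - 6) = (-15 + 5*√182) - 8106 = -8121 + 5*√182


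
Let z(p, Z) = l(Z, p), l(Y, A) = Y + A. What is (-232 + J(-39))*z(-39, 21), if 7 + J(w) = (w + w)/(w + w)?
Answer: 4284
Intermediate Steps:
l(Y, A) = A + Y
z(p, Z) = Z + p (z(p, Z) = p + Z = Z + p)
J(w) = -6 (J(w) = -7 + (w + w)/(w + w) = -7 + (2*w)/((2*w)) = -7 + (2*w)*(1/(2*w)) = -7 + 1 = -6)
(-232 + J(-39))*z(-39, 21) = (-232 - 6)*(21 - 39) = -238*(-18) = 4284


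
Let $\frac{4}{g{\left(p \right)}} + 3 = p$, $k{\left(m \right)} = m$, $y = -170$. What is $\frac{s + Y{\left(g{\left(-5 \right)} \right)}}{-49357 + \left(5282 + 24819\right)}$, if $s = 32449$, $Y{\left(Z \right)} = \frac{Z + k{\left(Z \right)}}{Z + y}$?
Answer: $- \frac{11065111}{6566296} \approx -1.6851$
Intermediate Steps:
$g{\left(p \right)} = \frac{4}{-3 + p}$
$Y{\left(Z \right)} = \frac{2 Z}{-170 + Z}$ ($Y{\left(Z \right)} = \frac{Z + Z}{Z - 170} = \frac{2 Z}{-170 + Z}$)
$\frac{s + Y{\left(g{\left(-5 \right)} \right)}}{-49357 + \left(5282 + 24819\right)} = \frac{32449 + \frac{2 \frac{4}{-3 - 5}}{-170 + \frac{4}{-3 - 5}}}{-49357 + \left(5282 + 24819\right)} = \frac{32449 + \frac{2 \frac{4}{-8}}{-170 + \frac{4}{-8}}}{-49357 + 30101} = \frac{32449 + \frac{2 \cdot 4 \left(- \frac{1}{8}\right)}{-170 + 4 \left(- \frac{1}{8}\right)}}{-19256} = \left(32449 + 2 \left(- \frac{1}{2}\right) \frac{1}{-170 - \frac{1}{2}}\right) \left(- \frac{1}{19256}\right) = \left(32449 + 2 \left(- \frac{1}{2}\right) \frac{1}{- \frac{341}{2}}\right) \left(- \frac{1}{19256}\right) = \left(32449 + 2 \left(- \frac{1}{2}\right) \left(- \frac{2}{341}\right)\right) \left(- \frac{1}{19256}\right) = \left(32449 + \frac{2}{341}\right) \left(- \frac{1}{19256}\right) = \frac{11065111}{341} \left(- \frac{1}{19256}\right) = - \frac{11065111}{6566296}$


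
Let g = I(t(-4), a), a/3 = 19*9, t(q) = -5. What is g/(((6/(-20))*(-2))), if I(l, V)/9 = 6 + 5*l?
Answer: -285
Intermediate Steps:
a = 513 (a = 3*(19*9) = 3*171 = 513)
I(l, V) = 54 + 45*l (I(l, V) = 9*(6 + 5*l) = 54 + 45*l)
g = -171 (g = 54 + 45*(-5) = 54 - 225 = -171)
g/(((6/(-20))*(-2))) = -171/((6/(-20))*(-2)) = -171/(-1/20*6*(-2)) = -171/((-3/10*(-2))) = -171/3/5 = -171*5/3 = -285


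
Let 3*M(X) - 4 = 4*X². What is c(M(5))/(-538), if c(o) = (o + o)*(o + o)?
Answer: -21632/2421 ≈ -8.9352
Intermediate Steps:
M(X) = 4/3 + 4*X²/3 (M(X) = 4/3 + (4*X²)/3 = 4/3 + 4*X²/3)
c(o) = 4*o² (c(o) = (2*o)*(2*o) = 4*o²)
c(M(5))/(-538) = (4*(4/3 + (4/3)*5²)²)/(-538) = (4*(4/3 + (4/3)*25)²)*(-1/538) = (4*(4/3 + 100/3)²)*(-1/538) = (4*(104/3)²)*(-1/538) = (4*(10816/9))*(-1/538) = (43264/9)*(-1/538) = -21632/2421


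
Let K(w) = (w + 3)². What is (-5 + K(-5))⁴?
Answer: 1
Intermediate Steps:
K(w) = (3 + w)²
(-5 + K(-5))⁴ = (-5 + (3 - 5)²)⁴ = (-5 + (-2)²)⁴ = (-5 + 4)⁴ = (-1)⁴ = 1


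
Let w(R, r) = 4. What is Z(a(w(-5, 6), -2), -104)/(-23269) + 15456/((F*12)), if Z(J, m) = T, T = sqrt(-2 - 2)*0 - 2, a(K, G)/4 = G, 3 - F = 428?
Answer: -29969622/9889325 ≈ -3.0305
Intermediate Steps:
F = -425 (F = 3 - 1*428 = 3 - 428 = -425)
a(K, G) = 4*G
T = -2 (T = sqrt(-4)*0 - 2 = (2*I)*0 - 2 = 0 - 2 = -2)
Z(J, m) = -2
Z(a(w(-5, 6), -2), -104)/(-23269) + 15456/((F*12)) = -2/(-23269) + 15456/((-425*12)) = -2*(-1/23269) + 15456/(-5100) = 2/23269 + 15456*(-1/5100) = 2/23269 - 1288/425 = -29969622/9889325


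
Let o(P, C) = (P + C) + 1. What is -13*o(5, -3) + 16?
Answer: -23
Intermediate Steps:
o(P, C) = 1 + C + P (o(P, C) = (C + P) + 1 = 1 + C + P)
-13*o(5, -3) + 16 = -13*(1 - 3 + 5) + 16 = -13*3 + 16 = -39 + 16 = -23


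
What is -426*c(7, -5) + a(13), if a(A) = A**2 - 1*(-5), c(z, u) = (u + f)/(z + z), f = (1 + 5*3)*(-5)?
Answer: 19323/7 ≈ 2760.4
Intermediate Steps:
f = -80 (f = (1 + 15)*(-5) = 16*(-5) = -80)
c(z, u) = (-80 + u)/(2*z) (c(z, u) = (u - 80)/(z + z) = (-80 + u)/((2*z)) = (-80 + u)*(1/(2*z)) = (-80 + u)/(2*z))
a(A) = 5 + A**2 (a(A) = A**2 + 5 = 5 + A**2)
-426*c(7, -5) + a(13) = -213*(-80 - 5)/7 + (5 + 13**2) = -213*(-85)/7 + (5 + 169) = -426*(-85/14) + 174 = 18105/7 + 174 = 19323/7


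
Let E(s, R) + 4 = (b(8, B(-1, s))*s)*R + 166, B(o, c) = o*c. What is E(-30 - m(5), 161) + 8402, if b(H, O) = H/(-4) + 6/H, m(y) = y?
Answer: 62431/4 ≈ 15608.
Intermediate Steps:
B(o, c) = c*o
b(H, O) = 6/H - H/4 (b(H, O) = H*(-1/4) + 6/H = -H/4 + 6/H = 6/H - H/4)
E(s, R) = 162 - 5*R*s/4 (E(s, R) = -4 + (((6/8 - 1/4*8)*s)*R + 166) = -4 + (((6*(1/8) - 2)*s)*R + 166) = -4 + (((3/4 - 2)*s)*R + 166) = -4 + ((-5*s/4)*R + 166) = -4 + (-5*R*s/4 + 166) = -4 + (166 - 5*R*s/4) = 162 - 5*R*s/4)
E(-30 - m(5), 161) + 8402 = (162 - 5/4*161*(-30 - 1*5)) + 8402 = (162 - 5/4*161*(-30 - 5)) + 8402 = (162 - 5/4*161*(-35)) + 8402 = (162 + 28175/4) + 8402 = 28823/4 + 8402 = 62431/4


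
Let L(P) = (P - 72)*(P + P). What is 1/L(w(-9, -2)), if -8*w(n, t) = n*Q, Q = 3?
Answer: -32/14823 ≈ -0.0021588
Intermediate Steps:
w(n, t) = -3*n/8 (w(n, t) = -n*3/8 = -3*n/8)
L(P) = 2*P*(-72 + P) (L(P) = (-72 + P)*(2*P) = 2*P*(-72 + P))
1/L(w(-9, -2)) = 1/(2*(-3/8*(-9))*(-72 - 3/8*(-9))) = 1/(2*(27/8)*(-72 + 27/8)) = 1/(2*(27/8)*(-549/8)) = 1/(-14823/32) = -32/14823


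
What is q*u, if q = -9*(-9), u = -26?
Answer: -2106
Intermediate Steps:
q = 81
q*u = 81*(-26) = -2106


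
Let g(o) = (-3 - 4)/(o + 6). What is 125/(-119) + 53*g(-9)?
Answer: 43774/357 ≈ 122.62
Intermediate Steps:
g(o) = -7/(6 + o)
125/(-119) + 53*g(-9) = 125/(-119) + 53*(-7/(6 - 9)) = 125*(-1/119) + 53*(-7/(-3)) = -125/119 + 53*(-7*(-1/3)) = -125/119 + 53*(7/3) = -125/119 + 371/3 = 43774/357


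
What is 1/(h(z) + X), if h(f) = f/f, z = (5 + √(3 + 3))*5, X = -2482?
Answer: -1/2481 ≈ -0.00040306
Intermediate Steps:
z = 25 + 5*√6 (z = (5 + √6)*5 = 25 + 5*√6 ≈ 37.247)
h(f) = 1
1/(h(z) + X) = 1/(1 - 2482) = 1/(-2481) = -1/2481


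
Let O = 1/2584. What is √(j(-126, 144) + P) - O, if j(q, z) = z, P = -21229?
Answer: -1/2584 + I*√21085 ≈ -0.000387 + 145.21*I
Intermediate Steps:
O = 1/2584 ≈ 0.00038700
√(j(-126, 144) + P) - O = √(144 - 21229) - 1*1/2584 = √(-21085) - 1/2584 = I*√21085 - 1/2584 = -1/2584 + I*√21085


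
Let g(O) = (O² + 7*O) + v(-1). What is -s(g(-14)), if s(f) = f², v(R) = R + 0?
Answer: -9409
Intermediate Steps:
v(R) = R
g(O) = -1 + O² + 7*O (g(O) = (O² + 7*O) - 1 = -1 + O² + 7*O)
-s(g(-14)) = -(-1 + (-14)² + 7*(-14))² = -(-1 + 196 - 98)² = -1*97² = -1*9409 = -9409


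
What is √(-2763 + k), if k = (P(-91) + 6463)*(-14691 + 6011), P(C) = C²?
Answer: I*√127980683 ≈ 11313.0*I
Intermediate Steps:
k = -127977920 (k = ((-91)² + 6463)*(-14691 + 6011) = (8281 + 6463)*(-8680) = 14744*(-8680) = -127977920)
√(-2763 + k) = √(-2763 - 127977920) = √(-127980683) = I*√127980683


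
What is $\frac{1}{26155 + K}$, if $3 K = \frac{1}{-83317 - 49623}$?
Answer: $\frac{398820}{10431137099} \approx 3.8234 \cdot 10^{-5}$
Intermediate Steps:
$K = - \frac{1}{398820}$ ($K = \frac{1}{3 \left(-83317 - 49623\right)} = \frac{1}{3 \left(-132940\right)} = \frac{1}{3} \left(- \frac{1}{132940}\right) = - \frac{1}{398820} \approx -2.5074 \cdot 10^{-6}$)
$\frac{1}{26155 + K} = \frac{1}{26155 - \frac{1}{398820}} = \frac{1}{\frac{10431137099}{398820}} = \frac{398820}{10431137099}$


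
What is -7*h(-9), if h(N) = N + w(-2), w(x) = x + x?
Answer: 91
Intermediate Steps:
w(x) = 2*x
h(N) = -4 + N (h(N) = N + 2*(-2) = N - 4 = -4 + N)
-7*h(-9) = -7*(-4 - 9) = -7*(-13) = 91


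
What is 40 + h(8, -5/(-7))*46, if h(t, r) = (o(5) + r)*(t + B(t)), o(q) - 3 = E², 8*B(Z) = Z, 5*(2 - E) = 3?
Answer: 418102/175 ≈ 2389.2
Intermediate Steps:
E = 7/5 (E = 2 - ⅕*3 = 2 - ⅗ = 7/5 ≈ 1.4000)
B(Z) = Z/8
o(q) = 124/25 (o(q) = 3 + (7/5)² = 3 + 49/25 = 124/25)
h(t, r) = 9*t*(124/25 + r)/8 (h(t, r) = (124/25 + r)*(t + t/8) = (124/25 + r)*(9*t/8) = 9*t*(124/25 + r)/8)
40 + h(8, -5/(-7))*46 = 40 + ((9/200)*8*(124 + 25*(-5/(-7))))*46 = 40 + ((9/200)*8*(124 + 25*(-5*(-⅐))))*46 = 40 + ((9/200)*8*(124 + 25*(5/7)))*46 = 40 + ((9/200)*8*(124 + 125/7))*46 = 40 + ((9/200)*8*(993/7))*46 = 40 + (8937/175)*46 = 40 + 411102/175 = 418102/175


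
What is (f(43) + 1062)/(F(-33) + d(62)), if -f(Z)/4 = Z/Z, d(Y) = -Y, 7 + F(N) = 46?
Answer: -46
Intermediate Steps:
F(N) = 39 (F(N) = -7 + 46 = 39)
f(Z) = -4 (f(Z) = -4*Z/Z = -4*1 = -4)
(f(43) + 1062)/(F(-33) + d(62)) = (-4 + 1062)/(39 - 1*62) = 1058/(39 - 62) = 1058/(-23) = 1058*(-1/23) = -46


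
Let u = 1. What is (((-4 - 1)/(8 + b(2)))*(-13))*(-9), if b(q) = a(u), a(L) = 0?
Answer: -585/8 ≈ -73.125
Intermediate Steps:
b(q) = 0
(((-4 - 1)/(8 + b(2)))*(-13))*(-9) = (((-4 - 1)/(8 + 0))*(-13))*(-9) = (-5/8*(-13))*(-9) = (-5*1/8*(-13))*(-9) = -5/8*(-13)*(-9) = (65/8)*(-9) = -585/8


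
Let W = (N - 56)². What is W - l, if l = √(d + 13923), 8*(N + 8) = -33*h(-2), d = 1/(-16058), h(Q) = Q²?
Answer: 25921/4 - 43*√1941685186/16058 ≈ 6362.3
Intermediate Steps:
d = -1/16058 ≈ -6.2274e-5
N = -49/2 (N = -8 + (-33*(-2)²)/8 = -8 + (-33*4)/8 = -8 + (⅛)*(-132) = -8 - 33/2 = -49/2 ≈ -24.500)
l = 43*√1941685186/16058 (l = √(-1/16058 + 13923) = √(223575533/16058) = 43*√1941685186/16058 ≈ 118.00)
W = 25921/4 (W = (-49/2 - 56)² = (-161/2)² = 25921/4 ≈ 6480.3)
W - l = 25921/4 - 43*√1941685186/16058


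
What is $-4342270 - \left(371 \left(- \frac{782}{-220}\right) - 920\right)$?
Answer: $- \frac{477693561}{110} \approx -4.3427 \cdot 10^{6}$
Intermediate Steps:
$-4342270 - \left(371 \left(- \frac{782}{-220}\right) - 920\right) = -4342270 - \left(371 \left(\left(-782\right) \left(- \frac{1}{220}\right)\right) - 920\right) = -4342270 - \left(371 \cdot \frac{391}{110} - 920\right) = -4342270 - \left(\frac{145061}{110} - 920\right) = -4342270 - \frac{43861}{110} = - \frac{477693561}{110}$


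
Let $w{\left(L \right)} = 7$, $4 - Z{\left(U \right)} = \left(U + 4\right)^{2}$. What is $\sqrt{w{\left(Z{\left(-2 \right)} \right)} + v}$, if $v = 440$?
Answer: $\sqrt{447} \approx 21.142$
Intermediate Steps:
$Z{\left(U \right)} = 4 - \left(4 + U\right)^{2}$ ($Z{\left(U \right)} = 4 - \left(U + 4\right)^{2} = 4 - \left(4 + U\right)^{2}$)
$\sqrt{w{\left(Z{\left(-2 \right)} \right)} + v} = \sqrt{7 + 440} = \sqrt{447}$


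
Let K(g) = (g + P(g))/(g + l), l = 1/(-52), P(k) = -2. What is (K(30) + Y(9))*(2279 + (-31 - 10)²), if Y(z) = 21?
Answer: 135412200/1559 ≈ 86858.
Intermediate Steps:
l = -1/52 ≈ -0.019231
K(g) = (-2 + g)/(-1/52 + g) (K(g) = (g - 2)/(g - 1/52) = (-2 + g)/(-1/52 + g))
(K(30) + Y(9))*(2279 + (-31 - 10)²) = (52*(-2 + 30)/(-1 + 52*30) + 21)*(2279 + (-31 - 10)²) = (52*28/(-1 + 1560) + 21)*(2279 + (-41)²) = (52*28/1559 + 21)*(2279 + 1681) = (52*(1/1559)*28 + 21)*3960 = (1456/1559 + 21)*3960 = (34195/1559)*3960 = 135412200/1559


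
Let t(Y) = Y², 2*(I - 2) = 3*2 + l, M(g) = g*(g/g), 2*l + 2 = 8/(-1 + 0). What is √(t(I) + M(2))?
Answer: √33/2 ≈ 2.8723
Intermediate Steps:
l = -5 (l = -1 + (8/(-1 + 0))/2 = -1 + (8/(-1))/2 = -1 + (8*(-1))/2 = -1 + (½)*(-8) = -1 - 4 = -5)
M(g) = g (M(g) = g*1 = g)
I = 5/2 (I = 2 + (3*2 - 5)/2 = 2 + (6 - 5)/2 = 2 + (½)*1 = 2 + ½ = 5/2 ≈ 2.5000)
√(t(I) + M(2)) = √((5/2)² + 2) = √(25/4 + 2) = √(33/4) = √33/2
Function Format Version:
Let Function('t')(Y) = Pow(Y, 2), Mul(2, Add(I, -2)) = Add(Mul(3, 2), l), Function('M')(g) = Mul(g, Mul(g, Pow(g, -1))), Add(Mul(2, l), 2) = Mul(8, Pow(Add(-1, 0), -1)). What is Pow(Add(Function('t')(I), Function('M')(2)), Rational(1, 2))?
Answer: Mul(Rational(1, 2), Pow(33, Rational(1, 2))) ≈ 2.8723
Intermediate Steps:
l = -5 (l = Add(-1, Mul(Rational(1, 2), Mul(8, Pow(Add(-1, 0), -1)))) = Add(-1, Mul(Rational(1, 2), Mul(8, Pow(-1, -1)))) = Add(-1, Mul(Rational(1, 2), Mul(8, -1))) = Add(-1, Mul(Rational(1, 2), -8)) = Add(-1, -4) = -5)
Function('M')(g) = g (Function('M')(g) = Mul(g, 1) = g)
I = Rational(5, 2) (I = Add(2, Mul(Rational(1, 2), Add(Mul(3, 2), -5))) = Add(2, Mul(Rational(1, 2), Add(6, -5))) = Add(2, Mul(Rational(1, 2), 1)) = Add(2, Rational(1, 2)) = Rational(5, 2) ≈ 2.5000)
Pow(Add(Function('t')(I), Function('M')(2)), Rational(1, 2)) = Pow(Add(Pow(Rational(5, 2), 2), 2), Rational(1, 2)) = Pow(Add(Rational(25, 4), 2), Rational(1, 2)) = Pow(Rational(33, 4), Rational(1, 2)) = Mul(Rational(1, 2), Pow(33, Rational(1, 2)))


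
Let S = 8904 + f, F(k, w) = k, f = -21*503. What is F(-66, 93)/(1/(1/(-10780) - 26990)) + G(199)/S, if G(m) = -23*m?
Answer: 206867335301/116130 ≈ 1.7813e+6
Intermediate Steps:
f = -10563
S = -1659 (S = 8904 - 10563 = -1659)
F(-66, 93)/(1/(1/(-10780) - 26990)) + G(199)/S = -66/(1/(1/(-10780) - 26990)) - 23*199/(-1659) = -66/(1/(-1/10780 - 26990)) - 4577*(-1/1659) = -66/(1/(-290952201/10780)) + 4577/1659 = -66/(-10780/290952201) + 4577/1659 = -66*(-290952201/10780) + 4577/1659 = 872856603/490 + 4577/1659 = 206867335301/116130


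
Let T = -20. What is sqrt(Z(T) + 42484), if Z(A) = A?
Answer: 4*sqrt(2654) ≈ 206.07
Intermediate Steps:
sqrt(Z(T) + 42484) = sqrt(-20 + 42484) = sqrt(42464) = 4*sqrt(2654)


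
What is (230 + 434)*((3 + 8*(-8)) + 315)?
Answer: 168656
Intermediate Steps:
(230 + 434)*((3 + 8*(-8)) + 315) = 664*((3 - 64) + 315) = 664*(-61 + 315) = 664*254 = 168656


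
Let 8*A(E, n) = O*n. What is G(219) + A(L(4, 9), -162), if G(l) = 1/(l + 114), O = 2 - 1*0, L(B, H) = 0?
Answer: -26971/666 ≈ -40.497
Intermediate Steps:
O = 2 (O = 2 + 0 = 2)
G(l) = 1/(114 + l)
A(E, n) = n/4 (A(E, n) = (2*n)/8 = n/4)
G(219) + A(L(4, 9), -162) = 1/(114 + 219) + (¼)*(-162) = 1/333 - 81/2 = -26971/666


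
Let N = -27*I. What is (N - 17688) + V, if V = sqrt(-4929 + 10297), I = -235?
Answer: -11343 + 2*sqrt(1342) ≈ -11270.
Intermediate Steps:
N = 6345 (N = -27*(-235) = 6345)
V = 2*sqrt(1342) (V = sqrt(5368) = 2*sqrt(1342) ≈ 73.267)
(N - 17688) + V = (6345 - 17688) + 2*sqrt(1342) = -11343 + 2*sqrt(1342)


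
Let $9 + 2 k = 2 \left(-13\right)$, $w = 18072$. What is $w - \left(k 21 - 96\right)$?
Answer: $\frac{37071}{2} \approx 18536.0$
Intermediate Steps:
$k = - \frac{35}{2}$ ($k = - \frac{9}{2} + \frac{2 \left(-13\right)}{2} = - \frac{9}{2} + \frac{1}{2} \left(-26\right) = - \frac{9}{2} - 13 = - \frac{35}{2} \approx -17.5$)
$w - \left(k 21 - 96\right) = 18072 - \left(\left(- \frac{35}{2}\right) 21 - 96\right) = 18072 - \left(- \frac{735}{2} - 96\right) = 18072 - - \frac{927}{2} = 18072 + \frac{927}{2} = \frac{37071}{2}$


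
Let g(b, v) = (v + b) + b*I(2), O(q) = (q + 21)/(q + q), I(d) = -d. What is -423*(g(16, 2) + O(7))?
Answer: 5076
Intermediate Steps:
O(q) = (21 + q)/(2*q) (O(q) = (21 + q)/((2*q)) = (21 + q)*(1/(2*q)) = (21 + q)/(2*q))
g(b, v) = v - b (g(b, v) = (v + b) + b*(-1*2) = (b + v) + b*(-2) = (b + v) - 2*b = v - b)
-423*(g(16, 2) + O(7)) = -423*((2 - 1*16) + (1/2)*(21 + 7)/7) = -423*((2 - 16) + (1/2)*(1/7)*28) = -423*(-14 + 2) = -423*(-12) = 5076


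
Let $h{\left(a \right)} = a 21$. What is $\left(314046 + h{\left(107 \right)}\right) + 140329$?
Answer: $456622$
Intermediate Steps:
$h{\left(a \right)} = 21 a$
$\left(314046 + h{\left(107 \right)}\right) + 140329 = \left(314046 + 21 \cdot 107\right) + 140329 = \left(314046 + 2247\right) + 140329 = 316293 + 140329 = 456622$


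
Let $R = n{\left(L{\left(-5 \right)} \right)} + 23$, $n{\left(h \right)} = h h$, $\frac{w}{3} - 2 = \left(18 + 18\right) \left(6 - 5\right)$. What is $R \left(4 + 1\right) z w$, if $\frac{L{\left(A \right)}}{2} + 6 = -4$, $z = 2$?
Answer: $482220$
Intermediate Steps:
$w = 114$ ($w = 6 + 3 \left(18 + 18\right) \left(6 - 5\right) = 6 + 3 \cdot 36 \cdot 1 = 6 + 3 \cdot 36 = 6 + 108 = 114$)
$L{\left(A \right)} = -20$ ($L{\left(A \right)} = -12 + 2 \left(-4\right) = -12 - 8 = -20$)
$n{\left(h \right)} = h^{2}$
$R = 423$ ($R = \left(-20\right)^{2} + 23 = 400 + 23 = 423$)
$R \left(4 + 1\right) z w = 423 \left(4 + 1\right) 2 \cdot 114 = 423 \cdot 5 \cdot 2 \cdot 114 = 423 \cdot 10 \cdot 114 = 4230 \cdot 114 = 482220$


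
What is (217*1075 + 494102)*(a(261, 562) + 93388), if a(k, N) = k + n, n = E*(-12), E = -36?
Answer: 68432355537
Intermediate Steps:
n = 432 (n = -36*(-12) = 432)
a(k, N) = 432 + k (a(k, N) = k + 432 = 432 + k)
(217*1075 + 494102)*(a(261, 562) + 93388) = (217*1075 + 494102)*((432 + 261) + 93388) = (233275 + 494102)*(693 + 93388) = 727377*94081 = 68432355537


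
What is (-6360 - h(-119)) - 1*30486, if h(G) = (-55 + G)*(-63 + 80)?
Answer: -33888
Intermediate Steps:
h(G) = -935 + 17*G (h(G) = (-55 + G)*17 = -935 + 17*G)
(-6360 - h(-119)) - 1*30486 = (-6360 - (-935 + 17*(-119))) - 1*30486 = (-6360 - (-935 - 2023)) - 30486 = (-6360 - 1*(-2958)) - 30486 = (-6360 + 2958) - 30486 = -3402 - 30486 = -33888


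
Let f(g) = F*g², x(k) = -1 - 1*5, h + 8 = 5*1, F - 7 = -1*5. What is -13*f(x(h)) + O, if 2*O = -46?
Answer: -959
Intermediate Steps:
F = 2 (F = 7 - 1*5 = 7 - 5 = 2)
h = -3 (h = -8 + 5*1 = -8 + 5 = -3)
O = -23 (O = (½)*(-46) = -23)
x(k) = -6 (x(k) = -1 - 5 = -6)
f(g) = 2*g²
-13*f(x(h)) + O = -26*(-6)² - 23 = -26*36 - 23 = -13*72 - 23 = -936 - 23 = -959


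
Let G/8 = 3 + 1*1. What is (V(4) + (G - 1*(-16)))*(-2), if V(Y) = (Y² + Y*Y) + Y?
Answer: -168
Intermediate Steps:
V(Y) = Y + 2*Y² (V(Y) = (Y² + Y²) + Y = 2*Y² + Y = Y + 2*Y²)
G = 32 (G = 8*(3 + 1*1) = 8*(3 + 1) = 8*4 = 32)
(V(4) + (G - 1*(-16)))*(-2) = (4*(1 + 2*4) + (32 - 1*(-16)))*(-2) = (4*(1 + 8) + (32 + 16))*(-2) = (4*9 + 48)*(-2) = (36 + 48)*(-2) = 84*(-2) = -168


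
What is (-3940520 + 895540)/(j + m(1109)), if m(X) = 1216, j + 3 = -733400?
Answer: 3044980/732187 ≈ 4.1587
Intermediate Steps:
j = -733403 (j = -3 - 733400 = -733403)
(-3940520 + 895540)/(j + m(1109)) = (-3940520 + 895540)/(-733403 + 1216) = -3044980/(-732187) = -3044980*(-1/732187) = 3044980/732187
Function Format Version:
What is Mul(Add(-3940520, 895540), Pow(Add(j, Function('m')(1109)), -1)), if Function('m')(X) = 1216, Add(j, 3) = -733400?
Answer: Rational(3044980, 732187) ≈ 4.1587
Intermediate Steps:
j = -733403 (j = Add(-3, -733400) = -733403)
Mul(Add(-3940520, 895540), Pow(Add(j, Function('m')(1109)), -1)) = Mul(Add(-3940520, 895540), Pow(Add(-733403, 1216), -1)) = Mul(-3044980, Pow(-732187, -1)) = Mul(-3044980, Rational(-1, 732187)) = Rational(3044980, 732187)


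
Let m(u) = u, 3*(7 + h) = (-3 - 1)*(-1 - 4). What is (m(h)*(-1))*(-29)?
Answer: -29/3 ≈ -9.6667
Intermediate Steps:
h = -⅓ (h = -7 + ((-3 - 1)*(-1 - 4))/3 = -7 + (-4*(-5))/3 = -7 + (⅓)*20 = -7 + 20/3 = -⅓ ≈ -0.33333)
(m(h)*(-1))*(-29) = -⅓*(-1)*(-29) = (⅓)*(-29) = -29/3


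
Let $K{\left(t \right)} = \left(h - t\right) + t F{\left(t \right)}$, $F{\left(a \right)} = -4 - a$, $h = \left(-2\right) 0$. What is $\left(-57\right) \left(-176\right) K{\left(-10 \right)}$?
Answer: $-501600$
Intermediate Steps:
$h = 0$
$K{\left(t \right)} = - t + t \left(-4 - t\right)$ ($K{\left(t \right)} = \left(0 - t\right) + t \left(-4 - t\right) = - t + t \left(-4 - t\right)$)
$\left(-57\right) \left(-176\right) K{\left(-10 \right)} = \left(-57\right) \left(-176\right) \left(- 10 \left(-5 - -10\right)\right) = 10032 \left(- 10 \left(-5 + 10\right)\right) = 10032 \left(\left(-10\right) 5\right) = 10032 \left(-50\right) = -501600$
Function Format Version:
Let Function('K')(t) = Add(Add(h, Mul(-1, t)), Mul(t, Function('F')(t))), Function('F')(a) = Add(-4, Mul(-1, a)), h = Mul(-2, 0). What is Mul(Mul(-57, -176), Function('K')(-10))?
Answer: -501600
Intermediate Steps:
h = 0
Function('K')(t) = Add(Mul(-1, t), Mul(t, Add(-4, Mul(-1, t)))) (Function('K')(t) = Add(Add(0, Mul(-1, t)), Mul(t, Add(-4, Mul(-1, t)))) = Add(Mul(-1, t), Mul(t, Add(-4, Mul(-1, t)))))
Mul(Mul(-57, -176), Function('K')(-10)) = Mul(Mul(-57, -176), Mul(-10, Add(-5, Mul(-1, -10)))) = Mul(10032, Mul(-10, Add(-5, 10))) = Mul(10032, Mul(-10, 5)) = Mul(10032, -50) = -501600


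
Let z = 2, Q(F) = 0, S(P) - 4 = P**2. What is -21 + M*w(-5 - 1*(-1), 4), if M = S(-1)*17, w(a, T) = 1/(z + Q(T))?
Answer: 43/2 ≈ 21.500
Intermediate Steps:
S(P) = 4 + P**2
w(a, T) = 1/2 (w(a, T) = 1/(2 + 0) = 1/2)
M = 85 (M = (4 + (-1)**2)*17 = (4 + 1)*17 = 5*17 = 85)
-21 + M*w(-5 - 1*(-1), 4) = -21 + 85*(1/2) = -21 + 85/2 = 43/2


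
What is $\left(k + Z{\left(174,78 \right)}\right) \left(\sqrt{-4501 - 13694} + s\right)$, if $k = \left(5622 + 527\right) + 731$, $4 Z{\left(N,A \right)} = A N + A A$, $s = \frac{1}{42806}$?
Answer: $\frac{5897}{21403} + 11794 i \sqrt{18195} \approx 0.27552 + 1.5909 \cdot 10^{6} i$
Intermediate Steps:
$s = \frac{1}{42806} \approx 2.3361 \cdot 10^{-5}$
$Z{\left(N,A \right)} = \frac{A^{2}}{4} + \frac{A N}{4}$ ($Z{\left(N,A \right)} = \frac{A N + A A}{4} = \frac{A N + A^{2}}{4} = \frac{A^{2} + A N}{4} = \frac{A^{2}}{4} + \frac{A N}{4}$)
$k = 6880$ ($k = 6149 + 731 = 6880$)
$\left(k + Z{\left(174,78 \right)}\right) \left(\sqrt{-4501 - 13694} + s\right) = \left(6880 + \frac{1}{4} \cdot 78 \left(78 + 174\right)\right) \left(\sqrt{-4501 - 13694} + \frac{1}{42806}\right) = \left(6880 + \frac{1}{4} \cdot 78 \cdot 252\right) \left(\sqrt{-18195} + \frac{1}{42806}\right) = \left(6880 + 4914\right) \left(i \sqrt{18195} + \frac{1}{42806}\right) = 11794 \left(\frac{1}{42806} + i \sqrt{18195}\right) = \frac{5897}{21403} + 11794 i \sqrt{18195}$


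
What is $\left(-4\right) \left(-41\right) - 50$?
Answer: $114$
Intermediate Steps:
$\left(-4\right) \left(-41\right) - 50 = 164 - 50 = 114$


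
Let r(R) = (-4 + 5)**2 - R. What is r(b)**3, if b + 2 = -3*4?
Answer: 3375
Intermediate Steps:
b = -14 (b = -2 - 3*4 = -2 - 12 = -14)
r(R) = 1 - R (r(R) = 1**2 - R = 1 - R)
r(b)**3 = (1 - 1*(-14))**3 = (1 + 14)**3 = 15**3 = 3375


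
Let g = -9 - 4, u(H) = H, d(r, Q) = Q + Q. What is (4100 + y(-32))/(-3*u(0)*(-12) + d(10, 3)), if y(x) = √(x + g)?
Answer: 2050/3 + I*√5/2 ≈ 683.33 + 1.118*I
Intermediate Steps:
d(r, Q) = 2*Q
g = -13
y(x) = √(-13 + x) (y(x) = √(x - 13) = √(-13 + x))
(4100 + y(-32))/(-3*u(0)*(-12) + d(10, 3)) = (4100 + √(-13 - 32))/(-3*0*(-12) + 2*3) = (4100 + √(-45))/(0*(-12) + 6) = (4100 + 3*I*√5)/(0 + 6) = (4100 + 3*I*√5)/6 = (4100 + 3*I*√5)*(⅙) = 2050/3 + I*√5/2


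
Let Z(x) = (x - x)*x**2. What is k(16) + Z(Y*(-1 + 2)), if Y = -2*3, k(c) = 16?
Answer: 16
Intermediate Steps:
Y = -6
Z(x) = 0 (Z(x) = 0*x**2 = 0)
k(16) + Z(Y*(-1 + 2)) = 16 + 0 = 16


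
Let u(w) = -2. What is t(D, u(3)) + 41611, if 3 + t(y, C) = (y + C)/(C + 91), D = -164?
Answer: 3702946/89 ≈ 41606.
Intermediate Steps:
t(y, C) = -3 + (C + y)/(91 + C) (t(y, C) = -3 + (y + C)/(C + 91) = -3 + (C + y)/(91 + C))
t(D, u(3)) + 41611 = (-273 - 164 - 2*(-2))/(91 - 2) + 41611 = (-273 - 164 + 4)/89 + 41611 = (1/89)*(-433) + 41611 = -433/89 + 41611 = 3702946/89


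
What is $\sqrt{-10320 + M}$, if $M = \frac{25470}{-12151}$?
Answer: $\frac{i \sqrt{1524024472290}}{12151} \approx 101.6 i$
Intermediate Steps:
$M = - \frac{25470}{12151}$ ($M = 25470 \left(- \frac{1}{12151}\right) = - \frac{25470}{12151} \approx -2.0961$)
$\sqrt{-10320 + M} = \sqrt{-10320 - \frac{25470}{12151}} = \sqrt{- \frac{125423790}{12151}} = \frac{i \sqrt{1524024472290}}{12151}$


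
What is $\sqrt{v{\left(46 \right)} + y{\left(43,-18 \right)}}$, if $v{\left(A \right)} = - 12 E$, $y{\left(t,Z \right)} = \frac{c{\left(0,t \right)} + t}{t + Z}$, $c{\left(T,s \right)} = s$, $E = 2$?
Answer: $\frac{i \sqrt{514}}{5} \approx 4.5343 i$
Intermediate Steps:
$y{\left(t,Z \right)} = \frac{2 t}{Z + t}$ ($y{\left(t,Z \right)} = \frac{t + t}{t + Z} = \frac{2 t}{Z + t}$)
$v{\left(A \right)} = -24$ ($v{\left(A \right)} = \left(-12\right) 2 = -24$)
$\sqrt{v{\left(46 \right)} + y{\left(43,-18 \right)}} = \sqrt{-24 + 2 \cdot 43 \frac{1}{-18 + 43}} = \sqrt{-24 + 2 \cdot 43 \cdot \frac{1}{25}} = \sqrt{-24 + \frac{86}{25}} = \sqrt{- \frac{514}{25}} = \frac{i \sqrt{514}}{5}$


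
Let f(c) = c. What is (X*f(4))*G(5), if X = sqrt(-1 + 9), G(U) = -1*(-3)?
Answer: 24*sqrt(2) ≈ 33.941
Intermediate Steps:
G(U) = 3
X = 2*sqrt(2) (X = sqrt(8) = 2*sqrt(2) ≈ 2.8284)
(X*f(4))*G(5) = ((2*sqrt(2))*4)*3 = (8*sqrt(2))*3 = 24*sqrt(2)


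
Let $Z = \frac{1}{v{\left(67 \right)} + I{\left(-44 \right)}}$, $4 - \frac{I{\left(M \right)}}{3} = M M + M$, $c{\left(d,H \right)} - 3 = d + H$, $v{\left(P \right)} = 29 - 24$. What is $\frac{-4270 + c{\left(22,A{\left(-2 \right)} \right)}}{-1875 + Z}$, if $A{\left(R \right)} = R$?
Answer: $\frac{24033773}{10610626} \approx 2.2651$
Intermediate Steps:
$v{\left(P \right)} = 5$
$c{\left(d,H \right)} = 3 + H + d$ ($c{\left(d,H \right)} = 3 + \left(d + H\right) = 3 + \left(H + d\right) = 3 + H + d$)
$I{\left(M \right)} = 12 - 3 M - 3 M^{2}$ ($I{\left(M \right)} = 12 - 3 \left(M M + M\right) = 12 - 3 \left(M^{2} + M\right) = 12 - 3 \left(M + M^{2}\right) = 12 - \left(3 M + 3 M^{2}\right) = 12 - 3 M - 3 M^{2}$)
$Z = - \frac{1}{5659}$ ($Z = \frac{1}{5 - \left(-144 + 5808\right)} = \frac{1}{5 + \left(12 + 132 - 5808\right)} = \frac{1}{5 - 5664} = \frac{1}{-5659} = - \frac{1}{5659} \approx -0.00017671$)
$\frac{-4270 + c{\left(22,A{\left(-2 \right)} \right)}}{-1875 + Z} = \frac{-4270 + \left(3 - 2 + 22\right)}{-1875 - \frac{1}{5659}} = \frac{-4270 + 23}{- \frac{10610626}{5659}} = \left(-4247\right) \left(- \frac{5659}{10610626}\right) = \frac{24033773}{10610626}$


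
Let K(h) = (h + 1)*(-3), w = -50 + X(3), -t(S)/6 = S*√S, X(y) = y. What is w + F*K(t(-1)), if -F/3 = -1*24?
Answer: -263 - 1296*I ≈ -263.0 - 1296.0*I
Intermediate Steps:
t(S) = -6*S^(3/2) (t(S) = -6*S*√S = -6*S^(3/2))
F = 72 (F = -(-3)*24 = -3*(-24) = 72)
w = -47 (w = -50 + 3 = -47)
K(h) = -3 - 3*h (K(h) = (1 + h)*(-3) = -3 - 3*h)
w + F*K(t(-1)) = -47 + 72*(-3 - (-18)*(-1)^(3/2)) = -47 + 72*(-3 - (-18)*(-I)) = -47 + 72*(-3 - 18*I) = -47 + (-216 - 1296*I) = -263 - 1296*I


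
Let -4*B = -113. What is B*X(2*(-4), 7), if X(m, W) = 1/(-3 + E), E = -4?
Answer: -113/28 ≈ -4.0357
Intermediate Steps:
B = 113/4 (B = -¼*(-113) = 113/4 ≈ 28.250)
X(m, W) = -⅐ (X(m, W) = 1/(-3 - 4) = 1/(-7) = -⅐)
B*X(2*(-4), 7) = (113/4)*(-⅐) = -113/28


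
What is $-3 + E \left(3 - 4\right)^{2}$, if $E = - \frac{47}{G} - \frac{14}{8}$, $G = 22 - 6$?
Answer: $- \frac{123}{16} \approx -7.6875$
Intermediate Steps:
$G = 16$ ($G = 22 - 6 = 16$)
$E = - \frac{75}{16}$ ($E = - \frac{47}{16} - \frac{14}{8} = \left(-47\right) \frac{1}{16} - \frac{7}{4} = - \frac{47}{16} - \frac{7}{4} = - \frac{75}{16} \approx -4.6875$)
$-3 + E \left(3 - 4\right)^{2} = -3 - \frac{75 \left(3 - 4\right)^{2}}{16} = -3 - \frac{75 \left(-1\right)^{2}}{16} = -3 - \frac{75}{16} = - \frac{123}{16}$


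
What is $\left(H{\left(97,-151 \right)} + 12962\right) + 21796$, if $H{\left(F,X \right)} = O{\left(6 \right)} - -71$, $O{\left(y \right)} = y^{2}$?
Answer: $34865$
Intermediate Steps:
$H{\left(F,X \right)} = 107$ ($H{\left(F,X \right)} = 6^{2} - -71 = 36 + 71 = 107$)
$\left(H{\left(97,-151 \right)} + 12962\right) + 21796 = \left(107 + 12962\right) + 21796 = 13069 + 21796 = 34865$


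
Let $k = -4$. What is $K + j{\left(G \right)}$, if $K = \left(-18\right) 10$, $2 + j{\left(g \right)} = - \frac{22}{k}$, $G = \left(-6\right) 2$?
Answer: $- \frac{353}{2} \approx -176.5$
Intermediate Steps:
$G = -12$
$j{\left(g \right)} = \frac{7}{2}$ ($j{\left(g \right)} = -2 - \frac{22}{-4} = -2 - - \frac{11}{2} = -2 + \frac{11}{2} = \frac{7}{2}$)
$K = -180$
$K + j{\left(G \right)} = -180 + \frac{7}{2} = - \frac{353}{2}$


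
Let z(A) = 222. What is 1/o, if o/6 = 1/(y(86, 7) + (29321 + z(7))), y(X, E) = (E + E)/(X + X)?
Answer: 2540705/516 ≈ 4923.8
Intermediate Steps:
y(X, E) = E/X (y(X, E) = (2*E)/((2*X)) = (2*E)*(1/(2*X)) = E/X)
o = 516/2540705 (o = 6/(7/86 + (29321 + 222)) = 6/(7*(1/86) + 29543) = 6/(7/86 + 29543) = 6/(2540705/86) = 6*(86/2540705) = 516/2540705 ≈ 0.00020309)
1/o = 1/(516/2540705) = 2540705/516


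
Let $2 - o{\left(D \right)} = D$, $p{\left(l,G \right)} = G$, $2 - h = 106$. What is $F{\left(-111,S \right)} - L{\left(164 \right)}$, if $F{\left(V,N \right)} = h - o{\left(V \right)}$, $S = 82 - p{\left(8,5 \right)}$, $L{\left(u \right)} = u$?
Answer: $-381$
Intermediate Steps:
$h = -104$ ($h = 2 - 106 = -104$)
$o{\left(D \right)} = 2 - D$
$S = 77$ ($S = 82 - 5 = 77$)
$F{\left(V,N \right)} = -106 + V$ ($F{\left(V,N \right)} = -104 - \left(2 - V\right) = -104 + \left(-2 + V\right) = -106 + V$)
$F{\left(-111,S \right)} - L{\left(164 \right)} = \left(-106 - 111\right) - 164 = -217 - 164 = -381$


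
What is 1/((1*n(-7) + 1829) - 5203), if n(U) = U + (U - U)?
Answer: -1/3381 ≈ -0.00029577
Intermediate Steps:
n(U) = U (n(U) = U + 0 = U)
1/((1*n(-7) + 1829) - 5203) = 1/((1*(-7) + 1829) - 5203) = 1/((-7 + 1829) - 5203) = 1/(1822 - 5203) = 1/(-3381) = -1/3381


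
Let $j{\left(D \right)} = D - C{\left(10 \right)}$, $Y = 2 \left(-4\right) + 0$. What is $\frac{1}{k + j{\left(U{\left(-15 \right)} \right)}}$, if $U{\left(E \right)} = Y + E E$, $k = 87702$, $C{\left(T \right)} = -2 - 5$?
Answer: $\frac{1}{87926} \approx 1.1373 \cdot 10^{-5}$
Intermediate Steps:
$C{\left(T \right)} = -7$
$Y = -8$ ($Y = -8 + 0 = -8$)
$U{\left(E \right)} = -8 + E^{2}$ ($U{\left(E \right)} = -8 + E E = -8 + E^{2}$)
$j{\left(D \right)} = 7 + D$ ($j{\left(D \right)} = D - -7 = D + 7 = 7 + D$)
$\frac{1}{k + j{\left(U{\left(-15 \right)} \right)}} = \frac{1}{87702 + \left(7 - \left(8 - \left(-15\right)^{2}\right)\right)} = \frac{1}{87702 + \left(7 + \left(-8 + 225\right)\right)} = \frac{1}{87702 + \left(7 + 217\right)} = \frac{1}{87702 + 224} = \frac{1}{87926}$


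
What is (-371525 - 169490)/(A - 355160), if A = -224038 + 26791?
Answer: 541015/552407 ≈ 0.97938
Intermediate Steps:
A = -197247
(-371525 - 169490)/(A - 355160) = (-371525 - 169490)/(-197247 - 355160) = -541015/(-552407) = -541015*(-1/552407) = 541015/552407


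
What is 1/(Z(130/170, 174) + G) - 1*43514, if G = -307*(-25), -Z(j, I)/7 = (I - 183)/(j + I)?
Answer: -992271321973/22803496 ≈ -43514.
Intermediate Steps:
Z(j, I) = -7*(-183 + I)/(I + j) (Z(j, I) = -7*(I - 183)/(j + I) = -7*(-183 + I)/(I + j))
G = 7675
1/(Z(130/170, 174) + G) - 1*43514 = 1/(7*(183 - 1*174)/(174 + 130/170) + 7675) - 1*43514 = 1/(7*(183 - 174)/(174 + 130*(1/170)) + 7675) - 43514 = 1/(7*9/(174 + 13/17) + 7675) - 43514 = 1/(7*9/(2971/17) + 7675) - 43514 = 1/(7*(17/2971)*9 + 7675) - 43514 = 1/(1071/2971 + 7675) - 43514 = 1/(22803496/2971) - 43514 = 2971/22803496 - 43514 = -992271321973/22803496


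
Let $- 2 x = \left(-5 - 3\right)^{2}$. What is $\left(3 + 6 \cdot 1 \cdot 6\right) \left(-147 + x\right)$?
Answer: $-6981$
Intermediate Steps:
$x = -32$ ($x = - \frac{\left(-5 - 3\right)^{2}}{2} = - \frac{\left(-8\right)^{2}}{2} = \left(- \frac{1}{2}\right) 64 = -32$)
$\left(3 + 6 \cdot 1 \cdot 6\right) \left(-147 + x\right) = \left(3 + 6 \cdot 1 \cdot 6\right) \left(-147 - 32\right) = \left(3 + 6 \cdot 6\right) \left(-179\right) = \left(3 + 36\right) \left(-179\right) = 39 \left(-179\right) = -6981$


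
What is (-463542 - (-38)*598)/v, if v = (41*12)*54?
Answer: -220409/13284 ≈ -16.592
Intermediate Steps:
v = 26568 (v = 492*54 = 26568)
(-463542 - (-38)*598)/v = (-463542 - (-38)*598)/26568 = (-463542 - 1*(-22724))*(1/26568) = (-463542 + 22724)*(1/26568) = -440818*1/26568 = -220409/13284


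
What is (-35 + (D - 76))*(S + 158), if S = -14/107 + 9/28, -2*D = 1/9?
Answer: -947404061/53928 ≈ -17568.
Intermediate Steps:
D = -1/18 (D = -1/2/9 = -1/2*1/9 = -1/18 ≈ -0.055556)
S = 571/2996 (S = -14*1/107 + 9*(1/28) = -14/107 + 9/28 = 571/2996 ≈ 0.19059)
(-35 + (D - 76))*(S + 158) = (-35 + (-1/18 - 76))*(571/2996 + 158) = (-35 - 1369/18)*(473939/2996) = -1999/18*473939/2996 = -947404061/53928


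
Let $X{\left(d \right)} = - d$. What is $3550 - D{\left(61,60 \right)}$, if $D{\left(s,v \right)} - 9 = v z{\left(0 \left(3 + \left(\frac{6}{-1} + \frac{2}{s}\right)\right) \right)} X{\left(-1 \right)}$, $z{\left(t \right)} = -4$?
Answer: $3781$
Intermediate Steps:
$D{\left(s,v \right)} = 9 - 4 v$ ($D{\left(s,v \right)} = 9 + v \left(-4\right) \left(\left(-1\right) \left(-1\right)\right) = 9 + - 4 v 1 = 9 - 4 v$)
$3550 - D{\left(61,60 \right)} = 3550 - \left(9 - 240\right) = 3550 - -231 = 3550 + 231 = 3781$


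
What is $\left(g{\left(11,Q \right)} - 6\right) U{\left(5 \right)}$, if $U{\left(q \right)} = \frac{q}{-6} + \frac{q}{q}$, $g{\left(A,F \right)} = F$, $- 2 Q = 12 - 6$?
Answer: $- \frac{3}{2} \approx -1.5$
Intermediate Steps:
$Q = -3$ ($Q = - \frac{12 - 6}{2} = \left(- \frac{1}{2}\right) 6 = -3$)
$U{\left(q \right)} = 1 - \frac{q}{6}$ ($U{\left(q \right)} = q \left(- \frac{1}{6}\right) + 1 = - \frac{q}{6} + 1 = 1 - \frac{q}{6}$)
$\left(g{\left(11,Q \right)} - 6\right) U{\left(5 \right)} = \left(-3 - 6\right) \left(1 - \frac{5}{6}\right) = - 9 \left(1 - \frac{5}{6}\right) = \left(-9\right) \frac{1}{6} = - \frac{3}{2}$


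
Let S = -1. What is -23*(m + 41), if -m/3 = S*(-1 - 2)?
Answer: -736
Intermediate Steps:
m = -9 (m = -(-3)*(-1 - 2) = -(-3)*(-3) = -3*3 = -9)
-23*(m + 41) = -23*(-9 + 41) = -23*32 = -736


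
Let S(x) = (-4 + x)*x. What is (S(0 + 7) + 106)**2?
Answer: 16129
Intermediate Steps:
S(x) = x*(-4 + x)
(S(0 + 7) + 106)**2 = ((0 + 7)*(-4 + (0 + 7)) + 106)**2 = (7*(-4 + 7) + 106)**2 = (7*3 + 106)**2 = (21 + 106)**2 = 127**2 = 16129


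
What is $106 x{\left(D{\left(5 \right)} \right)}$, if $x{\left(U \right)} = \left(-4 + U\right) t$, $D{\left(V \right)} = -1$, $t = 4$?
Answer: $-2120$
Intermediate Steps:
$x{\left(U \right)} = -16 + 4 U$ ($x{\left(U \right)} = \left(-4 + U\right) 4 = -16 + 4 U$)
$106 x{\left(D{\left(5 \right)} \right)} = 106 \left(-16 + 4 \left(-1\right)\right) = 106 \left(-16 - 4\right) = 106 \left(-20\right) = -2120$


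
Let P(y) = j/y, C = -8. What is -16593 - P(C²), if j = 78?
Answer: -531015/32 ≈ -16594.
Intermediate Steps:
P(y) = 78/y
-16593 - P(C²) = -16593 - 78/((-8)²) = -16593 - 78/64 = -16593 - 1*39/32 = -16593 - 39/32 = -531015/32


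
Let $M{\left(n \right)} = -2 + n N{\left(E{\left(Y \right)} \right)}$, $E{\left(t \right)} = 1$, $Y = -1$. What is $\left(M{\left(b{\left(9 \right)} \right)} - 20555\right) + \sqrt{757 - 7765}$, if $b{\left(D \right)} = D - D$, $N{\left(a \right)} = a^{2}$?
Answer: $-20557 + 4 i \sqrt{438} \approx -20557.0 + 83.714 i$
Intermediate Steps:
$b{\left(D \right)} = 0$
$M{\left(n \right)} = -2 + n$ ($M{\left(n \right)} = -2 + n 1^{2} = -2 + n 1 = -2 + n$)
$\left(M{\left(b{\left(9 \right)} \right)} - 20555\right) + \sqrt{757 - 7765} = \left(\left(-2 + 0\right) - 20555\right) + \sqrt{757 - 7765} = \left(-2 - 20555\right) + \sqrt{-7008} = -20557 + 4 i \sqrt{438}$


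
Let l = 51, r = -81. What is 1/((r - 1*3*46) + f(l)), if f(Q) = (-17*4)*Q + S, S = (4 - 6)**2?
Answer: -1/3683 ≈ -0.00027152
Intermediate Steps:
S = 4 (S = (-2)**2 = 4)
f(Q) = 4 - 68*Q (f(Q) = (-17*4)*Q + 4 = -68*Q + 4 = 4 - 68*Q)
1/((r - 1*3*46) + f(l)) = 1/((-81 - 1*3*46) + (4 - 68*51)) = 1/((-81 - 3*46) + (4 - 3468)) = 1/((-81 - 138) - 3464) = 1/(-219 - 3464) = 1/(-3683) = -1/3683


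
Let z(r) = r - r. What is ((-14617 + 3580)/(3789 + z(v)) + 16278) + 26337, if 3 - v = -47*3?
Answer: 53819066/1263 ≈ 42612.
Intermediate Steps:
v = 144 (v = 3 - (-47)*3 = 3 - 1*(-141) = 3 + 141 = 144)
z(r) = 0
((-14617 + 3580)/(3789 + z(v)) + 16278) + 26337 = ((-14617 + 3580)/(3789 + 0) + 16278) + 26337 = (-11037/3789 + 16278) + 26337 = (-11037*1/3789 + 16278) + 26337 = (-3679/1263 + 16278) + 26337 = 20555435/1263 + 26337 = 53819066/1263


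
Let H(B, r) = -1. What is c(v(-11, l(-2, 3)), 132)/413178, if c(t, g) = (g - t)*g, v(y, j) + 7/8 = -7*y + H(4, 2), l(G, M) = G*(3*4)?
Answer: 5005/275452 ≈ 0.018170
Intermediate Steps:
l(G, M) = 12*G (l(G, M) = G*12 = 12*G)
v(y, j) = -15/8 - 7*y (v(y, j) = -7/8 + (-7*y - 1) = -7/8 + (-1 - 7*y) = -15/8 - 7*y)
c(t, g) = g*(g - t)
c(v(-11, l(-2, 3)), 132)/413178 = (132*(132 - (-15/8 - 7*(-11))))/413178 = (132*(132 - (-15/8 + 77)))*(1/413178) = (132*(132 - 1*601/8))*(1/413178) = (132*(132 - 601/8))*(1/413178) = (132*(455/8))*(1/413178) = (15015/2)*(1/413178) = 5005/275452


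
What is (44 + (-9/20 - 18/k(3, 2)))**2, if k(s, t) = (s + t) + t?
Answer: 32913169/19600 ≈ 1679.2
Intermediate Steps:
k(s, t) = s + 2*t
(44 + (-9/20 - 18/k(3, 2)))**2 = (44 + (-9/20 - 18/(3 + 2*2)))**2 = (44 + (-9*1/20 - 18/(3 + 4)))**2 = (44 + (-9/20 - 18/7))**2 = (44 - 423/140)**2 = (5737/140)**2 = 32913169/19600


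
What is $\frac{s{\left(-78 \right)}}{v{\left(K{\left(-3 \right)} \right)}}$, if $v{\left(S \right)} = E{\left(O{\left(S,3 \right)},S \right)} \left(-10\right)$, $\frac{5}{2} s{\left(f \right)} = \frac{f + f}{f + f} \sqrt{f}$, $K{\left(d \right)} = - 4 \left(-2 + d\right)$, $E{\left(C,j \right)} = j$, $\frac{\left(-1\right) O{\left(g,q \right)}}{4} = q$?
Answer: $- \frac{i \sqrt{78}}{500} \approx - 0.017664 i$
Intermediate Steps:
$O{\left(g,q \right)} = - 4 q$
$K{\left(d \right)} = 8 - 4 d$
$s{\left(f \right)} = \frac{2 \sqrt{f}}{5}$ ($s{\left(f \right)} = \frac{2 \frac{f + f}{f + f} \sqrt{f}}{5} = \frac{2 \frac{2 f}{2 f} \sqrt{f}}{5} = \frac{2 \cdot 2 f \frac{1}{2 f} \sqrt{f}}{5} = \frac{2 \cdot 1 \sqrt{f}}{5} = \frac{2 \sqrt{f}}{5}$)
$v{\left(S \right)} = - 10 S$ ($v{\left(S \right)} = S \left(-10\right) = - 10 S$)
$\frac{s{\left(-78 \right)}}{v{\left(K{\left(-3 \right)} \right)}} = \frac{\frac{2}{5} \sqrt{-78}}{\left(-10\right) \left(8 - -12\right)} = \frac{\frac{2}{5} i \sqrt{78}}{\left(-10\right) \left(8 + 12\right)} = \frac{\frac{2}{5} i \sqrt{78}}{\left(-10\right) 20} = \frac{\frac{2}{5} i \sqrt{78}}{-200} = \frac{2 i \sqrt{78}}{5} \left(- \frac{1}{200}\right) = - \frac{i \sqrt{78}}{500}$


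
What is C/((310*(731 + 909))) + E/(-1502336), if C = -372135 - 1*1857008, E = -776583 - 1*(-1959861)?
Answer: -123453134789/23868363200 ≈ -5.1722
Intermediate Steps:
E = 1183278 (E = -776583 + 1959861 = 1183278)
C = -2229143 (C = -372135 - 1857008 = -2229143)
C/((310*(731 + 909))) + E/(-1502336) = -2229143*1/(310*(731 + 909)) + 1183278/(-1502336) = -2229143/(310*1640) + 1183278*(-1/1502336) = -2229143/508400 - 591639/751168 = -123453134789/23868363200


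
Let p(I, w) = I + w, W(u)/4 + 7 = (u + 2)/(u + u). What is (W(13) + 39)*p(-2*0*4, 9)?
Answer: 1557/13 ≈ 119.77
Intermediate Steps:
W(u) = -28 + 2*(2 + u)/u (W(u) = -28 + 4*((u + 2)/(u + u)) = -28 + 4*((2 + u)/((2*u))) = -28 + 4*((2 + u)*(1/(2*u))) = -28 + 4*((2 + u)/(2*u)) = -28 + 2*(2 + u)/u)
(W(13) + 39)*p(-2*0*4, 9) = ((-26 + 4/13) + 39)*(-2*0*4 + 9) = ((-26 + 4*(1/13)) + 39)*(0*4 + 9) = ((-26 + 4/13) + 39)*(0 + 9) = (-334/13 + 39)*9 = (173/13)*9 = 1557/13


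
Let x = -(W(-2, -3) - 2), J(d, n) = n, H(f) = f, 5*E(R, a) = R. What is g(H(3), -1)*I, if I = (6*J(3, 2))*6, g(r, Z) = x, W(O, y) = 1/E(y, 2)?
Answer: 264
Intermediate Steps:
E(R, a) = R/5
W(O, y) = 5/y (W(O, y) = 1/(y/5) = 5/y)
x = 11/3 (x = -(5/(-3) - 2) = -(5*(-⅓) - 2) = -(-5/3 - 2) = -1*(-11/3) = 11/3 ≈ 3.6667)
g(r, Z) = 11/3
I = 72 (I = (6*2)*6 = 12*6 = 72)
g(H(3), -1)*I = (11/3)*72 = 264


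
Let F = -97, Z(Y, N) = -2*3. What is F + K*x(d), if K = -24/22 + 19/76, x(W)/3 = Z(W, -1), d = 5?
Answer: -1801/22 ≈ -81.864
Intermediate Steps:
Z(Y, N) = -6
x(W) = -18 (x(W) = 3*(-6) = -18)
K = -37/44 (K = -24*1/22 + 19*(1/76) = -12/11 + ¼ = -37/44 ≈ -0.84091)
F + K*x(d) = -97 - 37/44*(-18) = -97 + 333/22 = -1801/22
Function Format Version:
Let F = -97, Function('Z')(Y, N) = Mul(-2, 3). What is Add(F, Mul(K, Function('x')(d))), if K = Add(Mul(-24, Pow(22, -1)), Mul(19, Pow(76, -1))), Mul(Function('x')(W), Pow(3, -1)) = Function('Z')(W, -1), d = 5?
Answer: Rational(-1801, 22) ≈ -81.864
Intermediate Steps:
Function('Z')(Y, N) = -6
Function('x')(W) = -18 (Function('x')(W) = Mul(3, -6) = -18)
K = Rational(-37, 44) (K = Add(Mul(-24, Rational(1, 22)), Mul(19, Rational(1, 76))) = Add(Rational(-12, 11), Rational(1, 4)) = Rational(-37, 44) ≈ -0.84091)
Add(F, Mul(K, Function('x')(d))) = Add(-97, Mul(Rational(-37, 44), -18)) = Add(-97, Rational(333, 22)) = Rational(-1801, 22)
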